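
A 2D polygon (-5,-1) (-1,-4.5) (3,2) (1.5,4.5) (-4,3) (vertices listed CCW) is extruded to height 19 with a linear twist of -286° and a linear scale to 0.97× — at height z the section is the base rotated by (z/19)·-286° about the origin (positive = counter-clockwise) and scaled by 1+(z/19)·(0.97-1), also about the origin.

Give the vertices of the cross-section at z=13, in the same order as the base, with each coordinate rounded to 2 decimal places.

t = z/height = 13/19 = 0.684211
s = 1 + (scale-1)·z/height = 1 + (0.97-1)·13/19 = 0.979474
θ = twist·z/height = -286°·13/19 = -195.6842° = -3.415334 rad
cos θ = -0.962766, sin θ = 0.270335 (intermediates below are computed at full precision and shown rounded to 5 d.p.)
v1: (-5,-1) → rotate → (5.08417,-0.38891) → ×s → (4.97981,-0.38093) → (4.98,-0.38)
v2: (-1,-4.5) → rotate → (2.17927,4.06211) → ×s → (2.13454,3.97873) → (2.13,3.98)
v3: (3,2) → rotate → (-3.42897,-1.11453) → ×s → (-3.35859,-1.09165) → (-3.36,-1.09)
v4: (1.5,4.5) → rotate → (-2.66066,-3.92695) → ×s → (-2.60604,-3.84634) → (-2.61,-3.85)
v5: (-4,3) → rotate → (3.04006,-3.96964) → ×s → (2.97766,-3.88816) → (2.98,-3.89)

Cross-section at z=13: (4.98,-0.38) (2.13,3.98) (-3.36,-1.09) (-2.61,-3.85) (2.98,-3.89)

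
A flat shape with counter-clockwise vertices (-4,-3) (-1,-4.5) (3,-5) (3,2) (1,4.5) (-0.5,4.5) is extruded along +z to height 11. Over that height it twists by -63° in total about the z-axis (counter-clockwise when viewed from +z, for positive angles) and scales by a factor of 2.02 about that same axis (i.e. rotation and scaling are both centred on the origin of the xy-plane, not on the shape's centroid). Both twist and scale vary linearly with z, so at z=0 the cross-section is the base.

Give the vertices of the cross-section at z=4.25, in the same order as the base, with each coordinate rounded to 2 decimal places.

t = z/height = 4.25/11 = 0.386364
s = 1 + (scale-1)·z/height = 1 + (2.02-1)·4.25/11 = 1.394091
θ = twist·z/height = -63°·4.25/11 = -24.3409° = -0.424829 rad
cos θ = 0.911109, sin θ = -0.412165 (intermediates below are computed at full precision and shown rounded to 5 d.p.)
v1: (-4,-3) → rotate → (-4.88093,-1.08467) → ×s → (-6.80446,-1.51213) → (-6.80,-1.51)
v2: (-1,-4.5) → rotate → (-2.76585,-3.68783) → ×s → (-3.85585,-5.14117) → (-3.86,-5.14)
v3: (3,-5) → rotate → (0.67250,-5.79204) → ×s → (0.93753,-8.07463) → (0.94,-8.07)
v4: (3,2) → rotate → (3.55766,0.58572) → ×s → (4.95970,0.81655) → (4.96,0.82)
v5: (1,4.5) → rotate → (2.76585,3.68783) → ×s → (3.85585,5.14117) → (3.86,5.14)
v6: (-0.5,4.5) → rotate → (1.39919,4.30607) → ×s → (1.95060,6.00306) → (1.95,6.00)

Cross-section at z=4.25: (-6.80,-1.51) (-3.86,-5.14) (0.94,-8.07) (4.96,0.82) (3.86,5.14) (1.95,6.00)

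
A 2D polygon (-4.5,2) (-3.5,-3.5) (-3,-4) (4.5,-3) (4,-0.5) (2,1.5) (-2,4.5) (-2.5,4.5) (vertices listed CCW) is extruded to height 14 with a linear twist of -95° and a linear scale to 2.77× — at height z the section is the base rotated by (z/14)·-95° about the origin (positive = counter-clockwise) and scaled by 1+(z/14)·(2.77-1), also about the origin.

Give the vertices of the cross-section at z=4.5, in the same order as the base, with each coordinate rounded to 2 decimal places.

t = z/height = 4.5/14 = 0.321429
s = 1 + (scale-1)·z/height = 1 + (2.77-1)·4.5/14 = 1.568929
θ = twist·z/height = -95°·4.5/14 = -30.5357° = -0.532949 rad
cos θ = 0.861313, sin θ = -0.508075 (intermediates below are computed at full precision and shown rounded to 5 d.p.)
v1: (-4.5,2) → rotate → (-2.85976,4.00896) → ×s → (-4.48675,6.28978) → (-4.49,6.29)
v2: (-3.5,-3.5) → rotate → (-4.79286,-1.23633) → ×s → (-7.51965,-1.93971) → (-7.52,-1.94)
v3: (-3,-4) → rotate → (-4.61624,-1.92102) → ×s → (-7.24255,-3.01395) → (-7.24,-3.01)
v4: (4.5,-3) → rotate → (2.35168,-4.87028) → ×s → (3.68962,-7.64112) → (3.69,-7.64)
v5: (4,-0.5) → rotate → (3.19121,-2.46296) → ×s → (5.00679,-3.86420) → (5.01,-3.86)
v6: (2,1.5) → rotate → (2.48474,0.27582) → ×s → (3.89838,0.43274) → (3.90,0.43)
v7: (-2,4.5) → rotate → (0.56371,4.89206) → ×s → (0.88443,7.67529) → (0.88,7.68)
v8: (-2.5,4.5) → rotate → (0.13306,5.14610) → ×s → (0.20876,8.07386) → (0.21,8.07)

Cross-section at z=4.5: (-4.49,6.29) (-7.52,-1.94) (-7.24,-3.01) (3.69,-7.64) (5.01,-3.86) (3.90,0.43) (0.88,7.68) (0.21,8.07)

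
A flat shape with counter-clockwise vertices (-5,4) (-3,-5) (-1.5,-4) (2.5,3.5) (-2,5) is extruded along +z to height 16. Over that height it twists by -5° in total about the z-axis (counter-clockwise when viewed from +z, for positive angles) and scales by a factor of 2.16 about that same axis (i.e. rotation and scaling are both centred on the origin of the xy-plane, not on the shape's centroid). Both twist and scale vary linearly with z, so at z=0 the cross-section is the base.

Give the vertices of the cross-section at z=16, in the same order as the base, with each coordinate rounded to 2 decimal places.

t = z/height = 16/16 = 1
s = 1 + (scale-1)·z/height = 1 + (2.16-1)·16/16 = 2.160000
θ = twist·z/height = -5°·16/16 = -5.0000° = -0.087266 rad
cos θ = 0.996195, sin θ = -0.087156 (intermediates below are computed at full precision and shown rounded to 5 d.p.)
v1: (-5,4) → rotate → (-4.63235,4.42056) → ×s → (-10.00588,9.54840) → (-10.01,9.55)
v2: (-3,-5) → rotate → (-3.42436,-4.71951) → ×s → (-7.39662,-10.19413) → (-7.40,-10.19)
v3: (-1.5,-4) → rotate → (-1.84292,-3.85405) → ×s → (-3.98070,-8.32474) → (-3.98,-8.32)
v4: (2.5,3.5) → rotate → (2.79553,3.26879) → ×s → (6.03835,7.06059) → (6.04,7.06)
v5: (-2,5) → rotate → (-1.55661,5.15528) → ×s → (-3.36228,11.13542) → (-3.36,11.14)

Cross-section at z=16: (-10.01,9.55) (-7.40,-10.19) (-3.98,-8.32) (6.04,7.06) (-3.36,11.14)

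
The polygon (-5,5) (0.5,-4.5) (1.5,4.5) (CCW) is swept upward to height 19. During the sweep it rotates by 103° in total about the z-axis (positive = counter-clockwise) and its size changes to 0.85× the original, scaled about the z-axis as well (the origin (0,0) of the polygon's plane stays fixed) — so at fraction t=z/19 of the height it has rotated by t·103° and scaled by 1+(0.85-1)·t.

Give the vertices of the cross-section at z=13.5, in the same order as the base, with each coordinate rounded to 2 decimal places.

t = z/height = 13.5/19 = 0.710526
s = 1 + (scale-1)·z/height = 1 + (0.85-1)·13.5/19 = 0.893421
θ = twist·z/height = 103°·13.5/19 = 73.1842° = 1.277305 rad
cos θ = 0.289296, sin θ = 0.957240 (intermediates below are computed at full precision and shown rounded to 5 d.p.)
v1: (-5,5) → rotate → (-6.23268,-3.33972) → ×s → (-5.56840,-2.98378) → (-5.57,-2.98)
v2: (0.5,-4.5) → rotate → (4.45223,-0.82321) → ×s → (3.97771,-0.73547) → (3.98,-0.74)
v3: (1.5,4.5) → rotate → (-3.87364,2.73769) → ×s → (-3.46079,2.44591) → (-3.46,2.45)

Cross-section at z=13.5: (-5.57,-2.98) (3.98,-0.74) (-3.46,2.45)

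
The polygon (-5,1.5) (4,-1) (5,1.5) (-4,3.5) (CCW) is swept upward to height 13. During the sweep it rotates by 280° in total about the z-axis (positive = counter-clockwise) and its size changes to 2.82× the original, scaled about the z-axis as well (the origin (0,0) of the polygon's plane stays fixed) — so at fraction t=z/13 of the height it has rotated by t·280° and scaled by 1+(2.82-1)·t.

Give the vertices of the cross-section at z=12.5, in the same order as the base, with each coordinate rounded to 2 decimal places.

t = z/height = 12.5/13 = 0.961538
s = 1 + (scale-1)·z/height = 1 + (2.82-1)·12.5/13 = 2.750000
θ = twist·z/height = 280°·12.5/13 = 269.2308° = 4.698963 rad
cos θ = -0.013425, sin θ = -0.999910 (intermediates below are computed at full precision and shown rounded to 5 d.p.)
v1: (-5,1.5) → rotate → (1.56699,4.97941) → ×s → (4.30922,13.69338) → (4.31,13.69)
v2: (4,-1) → rotate → (-1.05361,-3.98621) → ×s → (-2.89743,-10.96209) → (-2.90,-10.96)
v3: (5,1.5) → rotate → (1.43274,-5.01969) → ×s → (3.94003,-13.80414) → (3.94,-13.80)
v4: (-4,3.5) → rotate → (3.55339,3.95265) → ×s → (9.77181,10.86979) → (9.77,10.87)

Cross-section at z=12.5: (4.31,13.69) (-2.90,-10.96) (3.94,-13.80) (9.77,10.87)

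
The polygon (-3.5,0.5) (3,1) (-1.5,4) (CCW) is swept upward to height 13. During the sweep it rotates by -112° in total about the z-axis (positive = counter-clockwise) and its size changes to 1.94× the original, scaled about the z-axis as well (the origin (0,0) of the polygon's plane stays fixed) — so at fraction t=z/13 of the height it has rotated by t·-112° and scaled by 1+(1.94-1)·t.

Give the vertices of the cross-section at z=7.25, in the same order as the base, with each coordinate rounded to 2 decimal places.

t = z/height = 7.25/13 = 0.557692
s = 1 + (scale-1)·z/height = 1 + (1.94-1)·7.25/13 = 1.524231
θ = twist·z/height = -112°·7.25/13 = -62.4615° = -1.090160 rad
cos θ = 0.462344, sin θ = -0.886701 (intermediates below are computed at full precision and shown rounded to 5 d.p.)
v1: (-3.5,0.5) → rotate → (-1.17485,3.33462) → ×s → (-1.79075,5.08274) → (-1.79,5.08)
v2: (3,1) → rotate → (2.27373,-2.19776) → ×s → (3.46569,-3.34989) → (3.47,-3.35)
v3: (-1.5,4) → rotate → (2.85329,3.17943) → ×s → (4.34907,4.84618) → (4.35,4.85)

Cross-section at z=7.25: (-1.79,5.08) (3.47,-3.35) (4.35,4.85)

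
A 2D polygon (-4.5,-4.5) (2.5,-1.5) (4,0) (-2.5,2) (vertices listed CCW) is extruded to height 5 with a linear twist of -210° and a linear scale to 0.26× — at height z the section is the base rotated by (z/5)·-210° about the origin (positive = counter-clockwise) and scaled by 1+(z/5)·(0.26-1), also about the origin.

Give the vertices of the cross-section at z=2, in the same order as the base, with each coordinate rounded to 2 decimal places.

t = z/height = 2/5 = 0.4
s = 1 + (scale-1)·z/height = 1 + (0.26-1)·2/5 = 0.704000
θ = twist·z/height = -210°·2/5 = -84.0000° = -1.466077 rad
cos θ = 0.104528, sin θ = -0.994522 (intermediates below are computed at full precision and shown rounded to 5 d.p.)
v1: (-4.5,-4.5) → rotate → (-4.94573,4.00497) → ×s → (-3.48179,2.81950) → (-3.48,2.82)
v2: (2.5,-1.5) → rotate → (-1.23046,-2.64310) → ×s → (-0.86625,-1.86074) → (-0.87,-1.86)
v3: (4,0) → rotate → (0.41811,-3.97809) → ×s → (0.29435,-2.80057) → (0.29,-2.80)
v4: (-2.5,2) → rotate → (1.72772,2.69536) → ×s → (1.21632,1.89753) → (1.22,1.90)

Cross-section at z=2: (-3.48,2.82) (-0.87,-1.86) (0.29,-2.80) (1.22,1.90)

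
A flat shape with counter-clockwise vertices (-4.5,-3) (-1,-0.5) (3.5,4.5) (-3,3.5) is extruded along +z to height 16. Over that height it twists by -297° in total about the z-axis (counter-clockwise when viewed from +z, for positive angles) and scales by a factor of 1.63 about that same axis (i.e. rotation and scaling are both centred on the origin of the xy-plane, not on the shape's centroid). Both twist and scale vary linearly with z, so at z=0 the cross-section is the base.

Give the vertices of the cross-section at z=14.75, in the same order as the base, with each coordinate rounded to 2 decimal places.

Cross-section at z=14.75: (4.26,-7.41) (0.68,-1.63) (-6.73,5.99) (-5.83,-4.37)

t = z/height = 14.75/16 = 0.921875
s = 1 + (scale-1)·z/height = 1 + (1.63-1)·14.75/16 = 1.580781
θ = twist·z/height = -297°·14.75/16 = -273.7969° = -4.778657 rad
cos θ = 0.066219, sin θ = 0.997805 (intermediates below are computed at full precision and shown rounded to 5 d.p.)
v1: (-4.5,-3) → rotate → (2.69543,-4.68878) → ×s → (4.26088,-7.41194) → (4.26,-7.41)
v2: (-1,-0.5) → rotate → (0.43268,-1.03091) → ×s → (0.68398,-1.62965) → (0.68,-1.63)
v3: (3.5,4.5) → rotate → (-4.25835,3.79031) → ×s → (-6.73153,5.99164) → (-6.73,5.99)
v4: (-3,3.5) → rotate → (-3.69098,-2.76165) → ×s → (-5.83463,-4.36556) → (-5.83,-4.37)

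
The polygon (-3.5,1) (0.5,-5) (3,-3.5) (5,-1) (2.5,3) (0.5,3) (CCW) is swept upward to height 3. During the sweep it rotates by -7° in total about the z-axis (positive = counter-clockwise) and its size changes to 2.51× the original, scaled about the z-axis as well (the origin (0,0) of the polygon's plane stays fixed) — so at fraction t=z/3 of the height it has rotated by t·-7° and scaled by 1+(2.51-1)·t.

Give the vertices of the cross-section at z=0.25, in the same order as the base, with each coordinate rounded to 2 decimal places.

t = z/height = 0.25/3 = 0.0833333
s = 1 + (scale-1)·z/height = 1 + (2.51-1)·0.25/3 = 1.125833
θ = twist·z/height = -7°·0.25/3 = -0.5833° = -0.010181 rad
cos θ = 0.999948, sin θ = -0.010181 (intermediates below are computed at full precision and shown rounded to 5 d.p.)
v1: (-3.5,1) → rotate → (-3.48964,1.03558) → ×s → (-3.92875,1.16589) → (-3.93,1.17)
v2: (0.5,-5) → rotate → (0.44907,-5.00483) → ×s → (0.50558,-5.63461) → (0.51,-5.63)
v3: (3,-3.5) → rotate → (2.96421,-3.53036) → ×s → (3.33721,-3.97460) → (3.34,-3.97)
v4: (5,-1) → rotate → (4.98956,-1.05085) → ×s → (5.61741,-1.18309) → (5.62,-1.18)
v5: (2.5,3) → rotate → (2.53041,2.97439) → ×s → (2.84882,3.34867) → (2.85,3.35)
v6: (0.5,3) → rotate → (0.53052,2.99475) → ×s → (0.59727,3.37159) → (0.60,3.37)

Cross-section at z=0.25: (-3.93,1.17) (0.51,-5.63) (3.34,-3.97) (5.62,-1.18) (2.85,3.35) (0.60,3.37)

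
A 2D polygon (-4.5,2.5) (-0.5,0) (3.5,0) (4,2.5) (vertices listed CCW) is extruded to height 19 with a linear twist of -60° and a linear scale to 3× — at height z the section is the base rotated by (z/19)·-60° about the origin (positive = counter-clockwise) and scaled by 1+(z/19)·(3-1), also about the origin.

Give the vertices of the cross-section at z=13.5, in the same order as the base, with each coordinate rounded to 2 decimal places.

t = z/height = 13.5/19 = 0.710526
s = 1 + (scale-1)·z/height = 1 + (3-1)·13.5/19 = 2.421053
θ = twist·z/height = -60°·13.5/19 = -42.6316° = -0.744061 rad
cos θ = 0.735724, sin θ = -0.677282 (intermediates below are computed at full precision and shown rounded to 5 d.p.)
v1: (-4.5,2.5) → rotate → (-1.61755,4.88708) → ×s → (-3.91618,11.83187) → (-3.92,11.83)
v2: (-0.5,0) → rotate → (-0.36786,0.33864) → ×s → (-0.89061,0.81987) → (-0.89,0.82)
v3: (3.5,0) → rotate → (2.57503,-2.37049) → ×s → (6.23429,-5.73907) → (6.23,-5.74)
v4: (4,2.5) → rotate → (4.63610,-0.86982) → ×s → (11.22424,-2.10587) → (11.22,-2.11)

Cross-section at z=13.5: (-3.92,11.83) (-0.89,0.82) (6.23,-5.74) (11.22,-2.11)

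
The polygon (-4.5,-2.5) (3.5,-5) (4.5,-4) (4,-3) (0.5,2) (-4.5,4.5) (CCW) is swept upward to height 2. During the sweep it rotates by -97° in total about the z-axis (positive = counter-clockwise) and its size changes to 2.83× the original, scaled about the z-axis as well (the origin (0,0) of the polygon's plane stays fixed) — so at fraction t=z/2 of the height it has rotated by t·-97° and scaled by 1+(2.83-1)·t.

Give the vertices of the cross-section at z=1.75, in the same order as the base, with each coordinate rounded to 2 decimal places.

t = z/height = 1.75/2 = 0.875
s = 1 + (scale-1)·z/height = 1 + (2.83-1)·1.75/2 = 2.601250
θ = twist·z/height = -97°·1.75/2 = -84.8750° = -1.481348 rad
cos θ = 0.089329, sin θ = -0.996002 (intermediates below are computed at full precision and shown rounded to 5 d.p.)
v1: (-4.5,-2.5) → rotate → (-2.89199,4.25869) → ×s → (-7.52278,11.07791) → (-7.52,11.08)
v2: (3.5,-5) → rotate → (-4.66736,-3.93265) → ×s → (-12.14097,-10.22981) → (-12.14,-10.23)
v3: (4.5,-4) → rotate → (-3.58203,-4.83933) → ×s → (-9.31775,-12.58830) → (-9.32,-12.59)
v4: (4,-3) → rotate → (-2.63069,-4.25200) → ×s → (-6.84308,-11.06050) → (-6.84,-11.06)
v5: (0.5,2) → rotate → (2.03667,-0.31934) → ×s → (5.29788,-0.83069) → (5.30,-0.83)
v6: (-4.5,4.5) → rotate → (4.08003,4.88399) → ×s → (10.61318,12.70448) → (10.61,12.70)

Cross-section at z=1.75: (-7.52,11.08) (-12.14,-10.23) (-9.32,-12.59) (-6.84,-11.06) (5.30,-0.83) (10.61,12.70)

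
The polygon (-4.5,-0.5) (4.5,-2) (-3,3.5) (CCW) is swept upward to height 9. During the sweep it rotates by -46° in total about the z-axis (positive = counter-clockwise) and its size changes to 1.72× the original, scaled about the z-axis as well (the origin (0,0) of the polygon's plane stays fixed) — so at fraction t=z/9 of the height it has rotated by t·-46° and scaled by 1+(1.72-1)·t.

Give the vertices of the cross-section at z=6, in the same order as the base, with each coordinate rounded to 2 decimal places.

Cross-section at z=6: (-6.11,2.76) (4.22,-5.94) (-1.18,6.72)

t = z/height = 6/9 = 0.666667
s = 1 + (scale-1)·z/height = 1 + (1.72-1)·6/9 = 1.480000
θ = twist·z/height = -46°·6/9 = -30.6667° = -0.535234 rad
cos θ = 0.860149, sin θ = -0.510043 (intermediates below are computed at full precision and shown rounded to 5 d.p.)
v1: (-4.5,-0.5) → rotate → (-4.12569,1.86512) → ×s → (-6.10602,2.76037) → (-6.11,2.76)
v2: (4.5,-2) → rotate → (2.85059,-4.01549) → ×s → (4.21887,-5.94293) → (4.22,-5.94)
v3: (-3,3.5) → rotate → (-0.79530,4.54065) → ×s → (-1.17704,6.72016) → (-1.18,6.72)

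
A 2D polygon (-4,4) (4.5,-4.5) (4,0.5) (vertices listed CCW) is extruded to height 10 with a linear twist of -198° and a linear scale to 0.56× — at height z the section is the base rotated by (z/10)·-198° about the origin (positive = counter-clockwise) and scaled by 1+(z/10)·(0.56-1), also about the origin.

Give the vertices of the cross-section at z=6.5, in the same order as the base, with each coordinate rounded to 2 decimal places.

Cross-section at z=6.5: (4.01,0.44) (-4.52,-0.50) (-1.51,-2.45)

t = z/height = 6.5/10 = 0.65
s = 1 + (scale-1)·z/height = 1 + (0.56-1)·6.5/10 = 0.714000
θ = twist·z/height = -198°·6.5/10 = -128.7000° = -2.246239 rad
cos θ = -0.625243, sin θ = -0.780430 (intermediates below are computed at full precision and shown rounded to 5 d.p.)
v1: (-4,4) → rotate → (5.62269,0.62075) → ×s → (4.01460,0.44322) → (4.01,0.44)
v2: (4.5,-4.5) → rotate → (-6.32553,-0.69834) → ×s → (-4.51643,-0.49862) → (-4.52,-0.50)
v3: (4,0.5) → rotate → (-2.11076,-3.43434) → ×s → (-1.50708,-2.45212) → (-1.51,-2.45)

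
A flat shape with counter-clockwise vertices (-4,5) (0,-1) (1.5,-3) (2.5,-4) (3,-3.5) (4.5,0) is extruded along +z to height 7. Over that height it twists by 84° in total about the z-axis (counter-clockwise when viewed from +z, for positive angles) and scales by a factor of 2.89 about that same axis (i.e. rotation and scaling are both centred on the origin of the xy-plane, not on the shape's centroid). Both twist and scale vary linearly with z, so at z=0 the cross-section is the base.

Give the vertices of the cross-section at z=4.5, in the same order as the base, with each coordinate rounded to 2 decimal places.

t = z/height = 4.5/7 = 0.642857
s = 1 + (scale-1)·z/height = 1 + (2.89-1)·4.5/7 = 2.215000
θ = twist·z/height = 84°·4.5/7 = 54.0000° = 0.942478 rad
cos θ = 0.587785, sin θ = 0.809017 (intermediates below are computed at full precision and shown rounded to 5 d.p.)
v1: (-4,5) → rotate → (-6.39623,-0.29714) → ×s → (-14.16764,-0.65817) → (-14.17,-0.66)
v2: (0,-1) → rotate → (0.80902,-0.58779) → ×s → (1.79197,-1.30194) → (1.79,-1.30)
v3: (1.5,-3) → rotate → (3.30873,-0.54983) → ×s → (7.32883,-1.21787) → (7.33,-1.22)
v4: (2.5,-4) → rotate → (4.70553,-0.32860) → ×s → (10.42275,-0.72785) → (10.42,-0.73)
v5: (3,-3.5) → rotate → (4.59492,0.36980) → ×s → (10.17774,0.81911) → (10.18,0.82)
v6: (4.5,0) → rotate → (2.64503,3.64058) → ×s → (5.85875,8.06388) → (5.86,8.06)

Cross-section at z=4.5: (-14.17,-0.66) (1.79,-1.30) (7.33,-1.22) (10.42,-0.73) (10.18,0.82) (5.86,8.06)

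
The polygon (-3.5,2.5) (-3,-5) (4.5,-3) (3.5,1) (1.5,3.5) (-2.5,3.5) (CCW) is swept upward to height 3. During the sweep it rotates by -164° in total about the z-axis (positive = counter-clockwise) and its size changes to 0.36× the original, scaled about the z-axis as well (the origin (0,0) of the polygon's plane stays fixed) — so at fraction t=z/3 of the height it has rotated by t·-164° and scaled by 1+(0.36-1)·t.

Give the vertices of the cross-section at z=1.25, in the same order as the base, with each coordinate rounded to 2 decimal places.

Cross-section at z=1.25: (0.76,3.06) (-4.22,0.69) (-0.83,-3.88) (1.63,-2.11) (2.79,-0.07) (1.71,2.65)

t = z/height = 1.25/3 = 0.416667
s = 1 + (scale-1)·z/height = 1 + (0.36-1)·1.25/3 = 0.733333
θ = twist·z/height = -164°·1.25/3 = -68.3333° = -1.192642 rad
cos θ = 0.369206, sin θ = -0.929348 (intermediates below are computed at full precision and shown rounded to 5 d.p.)
v1: (-3.5,2.5) → rotate → (1.03115,4.17573) → ×s → (0.75617,3.06220) → (0.76,3.06)
v2: (-3,-5) → rotate → (-5.75436,0.94201) → ×s → (-4.21986,0.69081) → (-4.22,0.69)
v3: (4.5,-3) → rotate → (-1.12661,-5.28968) → ×s → (-0.82618,-3.87910) → (-0.83,-3.88)
v4: (3.5,1) → rotate → (2.22157,-2.88351) → ×s → (1.62915,-2.11457) → (1.63,-2.11)
v5: (1.5,3.5) → rotate → (3.80653,-0.10180) → ×s → (2.79145,-0.07465) → (2.79,-0.07)
v6: (-2.5,3.5) → rotate → (2.32970,3.61559) → ×s → (1.70845,2.65143) → (1.71,2.65)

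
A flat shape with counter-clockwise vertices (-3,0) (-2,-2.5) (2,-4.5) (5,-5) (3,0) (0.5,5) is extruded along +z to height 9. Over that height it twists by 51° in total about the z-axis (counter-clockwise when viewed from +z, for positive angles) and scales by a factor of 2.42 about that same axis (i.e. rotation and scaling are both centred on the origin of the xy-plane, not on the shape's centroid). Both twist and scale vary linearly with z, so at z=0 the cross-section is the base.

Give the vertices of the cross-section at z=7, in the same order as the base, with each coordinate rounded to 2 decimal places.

t = z/height = 7/9 = 0.777778
s = 1 + (scale-1)·z/height = 1 + (2.42-1)·7/9 = 2.104444
θ = twist·z/height = 51°·7/9 = 39.6667° = 0.692314 rad
cos θ = 0.769771, sin θ = 0.638320 (intermediates below are computed at full precision and shown rounded to 5 d.p.)
v1: (-3,0) → rotate → (-2.30931,-1.91496) → ×s → (-4.85982,-4.02993) → (-4.86,-4.03)
v2: (-2,-2.5) → rotate → (0.05626,-3.20107) → ×s → (0.11839,-6.73647) → (0.12,-6.74)
v3: (2,-4.5) → rotate → (4.41198,-2.18733) → ×s → (9.28477,-4.60311) → (9.28,-4.60)
v4: (5,-5) → rotate → (7.04046,-0.65725) → ×s → (14.81625,-1.38316) → (14.82,-1.38)
v5: (3,0) → rotate → (2.30931,1.91496) → ×s → (4.85982,4.02993) → (4.86,4.03)
v6: (0.5,5) → rotate → (-2.80671,4.16802) → ×s → (-5.90658,8.77136) → (-5.91,8.77)

Cross-section at z=7: (-4.86,-4.03) (0.12,-6.74) (9.28,-4.60) (14.82,-1.38) (4.86,4.03) (-5.91,8.77)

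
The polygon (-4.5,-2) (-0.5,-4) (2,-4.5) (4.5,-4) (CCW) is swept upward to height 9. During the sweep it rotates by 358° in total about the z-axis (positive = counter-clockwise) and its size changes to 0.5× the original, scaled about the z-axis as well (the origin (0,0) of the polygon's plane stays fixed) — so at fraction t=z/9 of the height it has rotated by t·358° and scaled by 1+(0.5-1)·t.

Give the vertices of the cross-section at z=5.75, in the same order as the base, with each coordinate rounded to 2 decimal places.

t = z/height = 5.75/9 = 0.638889
s = 1 + (scale-1)·z/height = 1 + (0.5-1)·5.75/9 = 0.680556
θ = twist·z/height = 358°·5.75/9 = 228.7222° = 3.991956 rad
cos θ = -0.659710, sin θ = -0.751520 (intermediates below are computed at full precision and shown rounded to 5 d.p.)
v1: (-4.5,-2) → rotate → (1.46566,4.70126) → ×s → (0.99746,3.19947) → (1.00,3.20)
v2: (-0.5,-4) → rotate → (-2.67623,3.01460) → ×s → (-1.82132,2.05160) → (-1.82,2.05)
v3: (2,-4.5) → rotate → (-4.70126,1.46566) → ×s → (-3.19947,0.99746) → (-3.20,1.00)
v4: (4.5,-4) → rotate → (-5.97478,-0.74300) → ×s → (-4.06617,-0.50565) → (-4.07,-0.51)

Cross-section at z=5.75: (1.00,3.20) (-1.82,2.05) (-3.20,1.00) (-4.07,-0.51)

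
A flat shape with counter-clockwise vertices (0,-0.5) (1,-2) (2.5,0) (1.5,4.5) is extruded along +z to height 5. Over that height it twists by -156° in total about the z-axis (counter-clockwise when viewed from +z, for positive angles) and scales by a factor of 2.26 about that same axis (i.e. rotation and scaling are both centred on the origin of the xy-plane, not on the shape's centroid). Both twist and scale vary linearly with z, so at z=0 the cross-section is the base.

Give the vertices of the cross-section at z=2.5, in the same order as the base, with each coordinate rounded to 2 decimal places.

t = z/height = 2.5/5 = 0.5
s = 1 + (scale-1)·z/height = 1 + (2.26-1)·2.5/5 = 1.630000
θ = twist·z/height = -156°·2.5/5 = -78.0000° = -1.361357 rad
cos θ = 0.207912, sin θ = -0.978148 (intermediates below are computed at full precision and shown rounded to 5 d.p.)
v1: (0,-0.5) → rotate → (-0.48907,-0.10396) → ×s → (-0.79719,-0.16945) → (-0.80,-0.17)
v2: (1,-2) → rotate → (-1.74838,-1.39397) → ×s → (-2.84987,-2.27217) → (-2.85,-2.27)
v3: (2.5,0) → rotate → (0.51978,-2.44537) → ×s → (0.84724,-3.98595) → (0.85,-3.99)
v4: (1.5,4.5) → rotate → (4.71353,-0.53162) → ×s → (7.68306,-0.86654) → (7.68,-0.87)

Cross-section at z=2.5: (-0.80,-0.17) (-2.85,-2.27) (0.85,-3.99) (7.68,-0.87)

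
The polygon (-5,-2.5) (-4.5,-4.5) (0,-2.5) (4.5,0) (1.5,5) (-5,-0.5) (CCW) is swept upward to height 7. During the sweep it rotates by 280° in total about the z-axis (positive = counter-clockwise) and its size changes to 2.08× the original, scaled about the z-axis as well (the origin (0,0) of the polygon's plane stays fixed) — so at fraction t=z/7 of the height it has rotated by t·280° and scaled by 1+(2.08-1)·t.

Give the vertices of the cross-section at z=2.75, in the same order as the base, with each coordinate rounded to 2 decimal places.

t = z/height = 2.75/7 = 0.392857
s = 1 + (scale-1)·z/height = 1 + (2.08-1)·2.75/7 = 1.424286
θ = twist·z/height = 280°·2.75/7 = 110.0000° = 1.919862 rad
cos θ = -0.342020, sin θ = 0.939693 (intermediates below are computed at full precision and shown rounded to 5 d.p.)
v1: (-5,-2.5) → rotate → (4.05933,-3.84341) → ×s → (5.78165,-5.47412) → (5.78,-5.47)
v2: (-4.5,-4.5) → rotate → (5.76771,-2.68953) → ×s → (8.21486,-3.83065) → (8.21,-3.83)
v3: (0,-2.5) → rotate → (2.34923,0.85505) → ×s → (3.34598,1.21784) → (3.35,1.22)
v4: (4.5,0) → rotate → (-1.53909,4.22862) → ×s → (-2.19210,6.02276) → (-2.19,6.02)
v5: (1.5,5) → rotate → (-5.21149,-0.30056) → ×s → (-7.42266,-0.42809) → (-7.42,-0.43)
v6: (-5,-0.5) → rotate → (2.17995,-4.52745) → ×s → (3.10487,-6.44839) → (3.10,-6.45)

Cross-section at z=2.75: (5.78,-5.47) (8.21,-3.83) (3.35,1.22) (-2.19,6.02) (-7.42,-0.43) (3.10,-6.45)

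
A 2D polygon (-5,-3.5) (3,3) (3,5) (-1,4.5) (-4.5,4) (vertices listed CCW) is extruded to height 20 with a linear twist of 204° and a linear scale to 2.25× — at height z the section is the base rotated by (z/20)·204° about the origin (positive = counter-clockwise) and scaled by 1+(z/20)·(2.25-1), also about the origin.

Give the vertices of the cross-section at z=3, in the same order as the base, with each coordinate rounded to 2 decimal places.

t = z/height = 3/20 = 0.15
s = 1 + (scale-1)·z/height = 1 + (2.25-1)·3/20 = 1.187500
θ = twist·z/height = 204°·3/20 = 30.6000° = 0.534071 rad
cos θ = 0.860742, sin θ = 0.509041 (intermediates below are computed at full precision and shown rounded to 5 d.p.)
v1: (-5,-3.5) → rotate → (-2.52207,-5.55780) → ×s → (-2.99495,-6.59989) → (-2.99,-6.60)
v2: (3,3) → rotate → (1.05510,4.10935) → ×s → (1.25293,4.87985) → (1.25,4.88)
v3: (3,5) → rotate → (0.03702,5.83083) → ×s → (0.04396,6.92412) → (0.04,6.92)
v4: (-1,4.5) → rotate → (-3.15143,3.36430) → ×s → (-3.74232,3.99510) → (-3.74,4.00)
v5: (-4.5,4) → rotate → (-5.90950,1.15228) → ×s → (-7.01754,1.36833) → (-7.02,1.37)

Cross-section at z=3: (-2.99,-6.60) (1.25,4.88) (0.04,6.92) (-3.74,4.00) (-7.02,1.37)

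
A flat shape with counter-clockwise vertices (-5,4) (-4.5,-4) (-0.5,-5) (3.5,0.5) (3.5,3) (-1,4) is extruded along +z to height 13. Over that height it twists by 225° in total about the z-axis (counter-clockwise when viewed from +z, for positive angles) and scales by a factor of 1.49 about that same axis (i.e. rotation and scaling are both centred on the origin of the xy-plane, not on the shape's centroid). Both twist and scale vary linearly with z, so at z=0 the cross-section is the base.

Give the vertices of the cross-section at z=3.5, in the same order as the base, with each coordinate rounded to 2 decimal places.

Cross-section at z=3.5: (-6.72,-2.71) (1.44,-6.66) (4.65,-3.27) (1.45,3.73) (-1.01,5.12) (-4.50,1.24)

t = z/height = 3.5/13 = 0.269231
s = 1 + (scale-1)·z/height = 1 + (1.49-1)·3.5/13 = 1.131923
θ = twist·z/height = 225°·3.5/13 = 60.5769° = 1.057267 rad
cos θ = 0.491255, sin θ = 0.871016 (intermediates below are computed at full precision and shown rounded to 5 d.p.)
v1: (-5,4) → rotate → (-5.94034,-2.39006) → ×s → (-6.72400,-2.70537) → (-6.72,-2.71)
v2: (-4.5,-4) → rotate → (1.27342,-5.88459) → ×s → (1.44141,-6.66090) → (1.44,-6.66)
v3: (-0.5,-5) → rotate → (4.10945,-2.89178) → ×s → (4.65158,-3.27327) → (4.65,-3.27)
v4: (3.5,0.5) → rotate → (1.28388,3.29418) → ×s → (1.45326,3.72876) → (1.45,3.73)
v5: (3.5,3) → rotate → (-0.89366,4.52232) → ×s → (-1.01155,5.11892) → (-1.01,5.12)
v6: (-1,4) → rotate → (-3.97532,1.09400) → ×s → (-4.49975,1.23833) → (-4.50,1.24)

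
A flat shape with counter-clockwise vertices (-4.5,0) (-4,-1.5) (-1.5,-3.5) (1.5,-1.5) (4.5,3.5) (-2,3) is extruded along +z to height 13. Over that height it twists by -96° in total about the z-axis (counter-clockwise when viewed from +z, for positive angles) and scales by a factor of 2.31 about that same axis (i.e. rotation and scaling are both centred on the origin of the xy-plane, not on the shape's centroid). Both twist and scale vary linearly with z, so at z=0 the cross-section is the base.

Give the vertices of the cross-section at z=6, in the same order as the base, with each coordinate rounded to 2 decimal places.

Cross-section at z=6: (-5.17,5.04) (-6.27,2.76) (-5.65,-2.34) (0.04,-3.40) (9.09,-1.02) (1.07,5.69)

t = z/height = 6/13 = 0.461538
s = 1 + (scale-1)·z/height = 1 + (2.31-1)·6/13 = 1.604615
θ = twist·z/height = -96°·6/13 = -44.3077° = -0.773315 rad
cos θ = 0.715599, sin θ = -0.698511 (intermediates below are computed at full precision and shown rounded to 5 d.p.)
v1: (-4.5,0) → rotate → (-3.22020,3.14330) → ×s → (-5.16717,5.04379) → (-5.17,5.04)
v2: (-4,-1.5) → rotate → (-3.91016,1.72065) → ×s → (-6.27431,2.76098) → (-6.27,2.76)
v3: (-1.5,-3.5) → rotate → (-3.51819,-1.45683) → ×s → (-5.64534,-2.33765) → (-5.65,-2.34)
v4: (1.5,-1.5) → rotate → (0.02563,-2.12117) → ×s → (0.04113,-3.40365) → (0.04,-3.40)
v5: (4.5,3.5) → rotate → (5.66499,-0.63870) → ×s → (9.09012,-1.02488) → (9.09,-1.02)
v6: (-2,3) → rotate → (0.66434,3.54382) → ×s → (1.06600,5.68647) → (1.07,5.69)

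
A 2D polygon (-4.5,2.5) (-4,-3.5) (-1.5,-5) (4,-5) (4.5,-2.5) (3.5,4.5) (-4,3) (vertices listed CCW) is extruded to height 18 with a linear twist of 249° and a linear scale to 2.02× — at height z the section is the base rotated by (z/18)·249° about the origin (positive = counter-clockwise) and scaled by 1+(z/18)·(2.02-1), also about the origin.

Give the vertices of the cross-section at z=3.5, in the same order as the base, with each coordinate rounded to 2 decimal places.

Cross-section at z=3.5: (-5.82,-2.05) (-0.04,-6.37) (3.29,-5.32) (7.66,-0.39) (5.82,2.05) (-1.25,6.72) (-5.87,-1.20)

t = z/height = 3.5/18 = 0.194444
s = 1 + (scale-1)·z/height = 1 + (2.02-1)·3.5/18 = 1.198333
θ = twist·z/height = 249°·3.5/18 = 48.4167° = 0.845030 rad
cos θ = 0.663709, sin θ = 0.747991 (intermediates below are computed at full precision and shown rounded to 5 d.p.)
v1: (-4.5,2.5) → rotate → (-4.85667,-1.70669) → ×s → (-5.81991,-2.04518) → (-5.82,-2.05)
v2: (-4,-3.5) → rotate → (-0.03687,-5.31495) → ×s → (-0.04418,-6.36908) → (-0.04,-6.37)
v3: (-1.5,-5) → rotate → (2.74439,-4.44053) → ×s → (3.28870,-5.32124) → (3.29,-5.32)
v4: (4,-5) → rotate → (6.39479,-0.32658) → ×s → (7.66309,-0.39135) → (7.66,-0.39)
v5: (4.5,-2.5) → rotate → (4.85667,1.70669) → ×s → (5.81991,2.04518) → (5.82,2.05)
v6: (3.5,4.5) → rotate → (-1.04298,5.60466) → ×s → (-1.24984,6.71625) → (-1.25,6.72)
v7: (-4,3) → rotate → (-4.89881,-1.00084) → ×s → (-5.87041,-1.19934) → (-5.87,-1.20)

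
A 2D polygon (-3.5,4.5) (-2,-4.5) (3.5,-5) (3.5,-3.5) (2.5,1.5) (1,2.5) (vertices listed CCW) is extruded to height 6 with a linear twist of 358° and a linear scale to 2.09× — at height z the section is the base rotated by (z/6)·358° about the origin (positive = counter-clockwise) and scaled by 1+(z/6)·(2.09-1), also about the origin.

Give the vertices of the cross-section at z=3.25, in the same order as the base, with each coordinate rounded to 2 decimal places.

Cross-section at z=3.25: (7.12,-5.61) (1.37,7.71) (-7.32,6.38) (-6.74,4.06) (-3.29,-3.27) (-0.59,-4.24)

t = z/height = 3.25/6 = 0.541667
s = 1 + (scale-1)·z/height = 1 + (2.09-1)·3.25/6 = 1.590417
θ = twist·z/height = 358°·3.25/6 = 193.9167° = 3.384484 rad
cos θ = -0.970647, sin θ = -0.240510 (intermediates below are computed at full precision and shown rounded to 5 d.p.)
v1: (-3.5,4.5) → rotate → (4.47956,-3.52612) → ×s → (7.12437,-5.60800) → (7.12,-5.61)
v2: (-2,-4.5) → rotate → (0.85900,4.84893) → ×s → (1.36616,7.71182) → (1.37,7.71)
v3: (3.5,-5) → rotate → (-4.59981,4.01145) → ×s → (-7.31562,6.37987) → (-7.32,6.38)
v4: (3.5,-3.5) → rotate → (-4.23905,2.55548) → ×s → (-6.74185,4.06427) → (-6.74,4.06)
v5: (2.5,1.5) → rotate → (-2.06585,-2.05725) → ×s → (-3.28556,-3.27188) → (-3.29,-3.27)
v6: (1,2.5) → rotate → (-0.36937,-2.66713) → ×s → (-0.58745,-4.24184) → (-0.59,-4.24)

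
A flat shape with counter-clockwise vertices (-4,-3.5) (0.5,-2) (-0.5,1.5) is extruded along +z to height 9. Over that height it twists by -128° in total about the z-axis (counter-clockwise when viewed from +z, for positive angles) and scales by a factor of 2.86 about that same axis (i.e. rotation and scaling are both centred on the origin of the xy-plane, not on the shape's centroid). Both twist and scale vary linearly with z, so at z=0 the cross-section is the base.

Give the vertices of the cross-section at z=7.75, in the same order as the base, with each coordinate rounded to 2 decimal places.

Cross-section at z=7.75: (-4.95,12.91) (-5.33,0.58) (4.11,-0.13)

t = z/height = 7.75/9 = 0.861111
s = 1 + (scale-1)·z/height = 1 + (2.86-1)·7.75/9 = 2.601667
θ = twist·z/height = -128°·7.75/9 = -110.2222° = -1.923741 rad
cos θ = -0.345662, sin θ = -0.938359 (intermediates below are computed at full precision and shown rounded to 5 d.p.)
v1: (-4,-3.5) → rotate → (-1.90161,4.96325) → ×s → (-4.94735,12.91273) → (-4.95,12.91)
v2: (0.5,-2) → rotate → (-2.04955,0.22214) → ×s → (-5.33224,0.57795) → (-5.33,0.58)
v3: (-0.5,1.5) → rotate → (1.58037,-0.04931) → ×s → (4.11159,-0.12830) → (4.11,-0.13)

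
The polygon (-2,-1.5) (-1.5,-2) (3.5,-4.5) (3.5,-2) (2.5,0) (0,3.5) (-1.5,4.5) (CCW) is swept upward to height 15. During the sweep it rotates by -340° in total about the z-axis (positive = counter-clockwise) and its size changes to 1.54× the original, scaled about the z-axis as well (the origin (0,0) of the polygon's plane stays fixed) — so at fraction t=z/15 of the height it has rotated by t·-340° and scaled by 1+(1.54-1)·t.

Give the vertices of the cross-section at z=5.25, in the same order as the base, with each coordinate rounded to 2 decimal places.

Cross-section at z=5.25: (-0.41,2.94) (-1.22,2.71) (-6.70,-1.05) (-4.10,-2.49) (-1.44,-2.60) (3.64,-2.02) (5.54,-1.03)

t = z/height = 5.25/15 = 0.35
s = 1 + (scale-1)·z/height = 1 + (1.54-1)·5.25/15 = 1.189000
θ = twist·z/height = -340°·5.25/15 = -119.0000° = -2.076942 rad
cos θ = -0.484810, sin θ = -0.874620 (intermediates below are computed at full precision and shown rounded to 5 d.p.)
v1: (-2,-1.5) → rotate → (-0.34231,2.47645) → ×s → (-0.40701,2.94450) → (-0.41,2.94)
v2: (-1.5,-2) → rotate → (-1.02202,2.28155) → ×s → (-1.21519,2.71276) → (-1.22,2.71)
v3: (3.5,-4.5) → rotate → (-5.63262,-0.87953) → ×s → (-6.69719,-1.04576) → (-6.70,-1.05)
v4: (3.5,-2) → rotate → (-3.44607,-2.09155) → ×s → (-4.09738,-2.48685) → (-4.10,-2.49)
v5: (2.5,0) → rotate → (-1.21202,-2.18655) → ×s → (-1.44110,-2.59981) → (-1.44,-2.60)
v6: (0,3.5) → rotate → (3.06117,-1.69683) → ×s → (3.63973,-2.01754) → (3.64,-2.02)
v7: (-1.5,4.5) → rotate → (4.66300,-0.86971) → ×s → (5.54431,-1.03409) → (5.54,-1.03)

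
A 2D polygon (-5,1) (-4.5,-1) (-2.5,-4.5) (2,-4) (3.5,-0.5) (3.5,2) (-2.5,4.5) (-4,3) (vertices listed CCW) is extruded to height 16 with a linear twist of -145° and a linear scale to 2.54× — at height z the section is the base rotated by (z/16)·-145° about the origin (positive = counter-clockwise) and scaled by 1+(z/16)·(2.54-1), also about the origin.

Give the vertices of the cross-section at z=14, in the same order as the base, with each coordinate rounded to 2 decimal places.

Cross-section at z=14: (8.92,7.98) (4.46,9.86) (-4.93,11.03) (-10.33,1.88) (-5.87,-5.87) (-1.17,-9.39) (11.97,-1.64) (11.27,3.29)

t = z/height = 14/16 = 0.875
s = 1 + (scale-1)·z/height = 1 + (2.54-1)·14/16 = 2.347500
θ = twist·z/height = -145°·14/16 = -126.8750° = -2.214386 rad
cos θ = -0.600071, sin θ = -0.799947 (intermediates below are computed at full precision and shown rounded to 5 d.p.)
v1: (-5,1) → rotate → (3.80030,3.39966) → ×s → (8.92121,7.98071) → (8.92,7.98)
v2: (-4.5,-1) → rotate → (1.90037,4.19983) → ×s → (4.46113,9.85910) → (4.46,9.86)
v3: (-2.5,-4.5) → rotate → (-2.09958,4.70019) → ×s → (-4.92877,11.03369) → (-4.93,11.03)
v4: (2,-4) → rotate → (-4.39993,0.80039) → ×s → (-10.32883,1.87892) → (-10.33,1.88)
v5: (3.5,-0.5) → rotate → (-2.50022,-2.49978) → ×s → (-5.86927,-5.86823) → (-5.87,-5.87)
v6: (3.5,2) → rotate → (-0.50036,-3.99996) → ×s → (-1.17459,-9.38990) → (-1.17,-9.39)
v7: (-2.5,4.5) → rotate → (5.09994,-0.70045) → ×s → (11.97210,-1.64432) → (11.97,-1.64)
v8: (-4,3) → rotate → (4.80012,1.39957) → ×s → (11.26829,3.28550) → (11.27,3.29)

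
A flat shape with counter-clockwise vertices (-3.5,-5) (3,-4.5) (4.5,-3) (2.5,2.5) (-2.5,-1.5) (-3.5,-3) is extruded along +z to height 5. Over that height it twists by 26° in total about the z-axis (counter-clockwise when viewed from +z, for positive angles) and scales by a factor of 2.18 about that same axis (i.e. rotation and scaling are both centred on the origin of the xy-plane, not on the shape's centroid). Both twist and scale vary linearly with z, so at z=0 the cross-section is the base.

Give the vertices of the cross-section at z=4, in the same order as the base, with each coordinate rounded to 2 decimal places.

t = z/height = 4/5 = 0.8
s = 1 + (scale-1)·z/height = 1 + (2.18-1)·4/5 = 1.944000
θ = twist·z/height = 26°·4/5 = 20.8000° = 0.363028 rad
cos θ = 0.934826, sin θ = 0.355107 (intermediates below are computed at full precision and shown rounded to 5 d.p.)
v1: (-3.5,-5) → rotate → (-1.49636,-5.91700) → ×s → (-2.90891,-11.50265) → (-2.91,-11.50)
v2: (3,-4.5) → rotate → (4.40246,-3.14139) → ×s → (8.55838,-6.10687) → (8.56,-6.11)
v3: (4.5,-3) → rotate → (5.27204,-1.20650) → ×s → (10.24884,-2.34543) → (10.25,-2.35)
v4: (2.5,2.5) → rotate → (1.44930,3.22483) → ×s → (2.81743,6.26907) → (2.82,6.27)
v5: (-2.5,-1.5) → rotate → (-1.80440,-2.29001) → ×s → (-3.50776,-4.45177) → (-3.51,-4.45)
v6: (-3.5,-3) → rotate → (-2.20657,-4.04735) → ×s → (-4.28957,-7.86805) → (-4.29,-7.87)

Cross-section at z=4: (-2.91,-11.50) (8.56,-6.11) (10.25,-2.35) (2.82,6.27) (-3.51,-4.45) (-4.29,-7.87)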